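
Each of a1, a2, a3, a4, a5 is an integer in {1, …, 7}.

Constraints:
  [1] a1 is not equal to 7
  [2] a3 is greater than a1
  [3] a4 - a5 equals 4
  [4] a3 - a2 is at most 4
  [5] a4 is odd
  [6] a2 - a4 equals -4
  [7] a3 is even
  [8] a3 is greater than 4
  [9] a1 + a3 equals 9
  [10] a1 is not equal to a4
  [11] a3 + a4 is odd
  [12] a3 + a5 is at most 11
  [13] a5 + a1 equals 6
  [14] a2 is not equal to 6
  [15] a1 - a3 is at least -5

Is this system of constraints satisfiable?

One satisfying assignment is a1 = 3, a2 = 3, a3 = 6, a4 = 7, a5 = 3.
For the less obvious constraints — constraint 3: a4 - a5 = 4; constraint 4: a3 - a2 = 3 — and the others hold by inspection.

Satisfiable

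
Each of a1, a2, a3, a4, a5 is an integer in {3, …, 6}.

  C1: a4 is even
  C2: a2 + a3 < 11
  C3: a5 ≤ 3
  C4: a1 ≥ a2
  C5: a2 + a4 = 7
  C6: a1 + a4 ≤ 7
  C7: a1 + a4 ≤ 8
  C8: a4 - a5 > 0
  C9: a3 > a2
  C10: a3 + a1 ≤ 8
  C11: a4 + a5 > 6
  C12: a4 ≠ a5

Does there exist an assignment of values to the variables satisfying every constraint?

Setting (a1, a2, a3, a4, a5) = (3, 3, 5, 4, 3) satisfies everything: constraint 2: a2 + a3 = 8; constraint 5: a2 + a4 = 7, and the others follow.

Satisfiable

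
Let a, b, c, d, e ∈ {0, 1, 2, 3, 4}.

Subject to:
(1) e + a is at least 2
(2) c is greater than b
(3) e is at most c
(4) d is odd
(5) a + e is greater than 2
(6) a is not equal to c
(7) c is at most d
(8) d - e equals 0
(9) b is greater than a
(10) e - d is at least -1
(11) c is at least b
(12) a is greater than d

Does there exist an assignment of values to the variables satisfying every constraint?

Constraints 2, 7, 9, and 12 give d < a, a < b, b < c, c ≤ d. Chaining: d < a < b < c ≤ d, which forces d < d — impossible.

Unsatisfiable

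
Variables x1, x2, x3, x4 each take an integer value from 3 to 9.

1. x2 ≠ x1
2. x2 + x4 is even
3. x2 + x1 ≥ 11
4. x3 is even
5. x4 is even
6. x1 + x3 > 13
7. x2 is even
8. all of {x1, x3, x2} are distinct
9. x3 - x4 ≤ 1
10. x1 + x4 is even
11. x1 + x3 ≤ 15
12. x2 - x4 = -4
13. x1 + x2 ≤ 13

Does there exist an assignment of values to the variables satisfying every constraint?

Try x1 = 8, x2 = 4, x3 = 6, x4 = 8.
Check constraint 3: x2 + x1 = 12; constraint 6: x1 + x3 = 14. The remaining constraints are straightforward to verify.

Satisfiable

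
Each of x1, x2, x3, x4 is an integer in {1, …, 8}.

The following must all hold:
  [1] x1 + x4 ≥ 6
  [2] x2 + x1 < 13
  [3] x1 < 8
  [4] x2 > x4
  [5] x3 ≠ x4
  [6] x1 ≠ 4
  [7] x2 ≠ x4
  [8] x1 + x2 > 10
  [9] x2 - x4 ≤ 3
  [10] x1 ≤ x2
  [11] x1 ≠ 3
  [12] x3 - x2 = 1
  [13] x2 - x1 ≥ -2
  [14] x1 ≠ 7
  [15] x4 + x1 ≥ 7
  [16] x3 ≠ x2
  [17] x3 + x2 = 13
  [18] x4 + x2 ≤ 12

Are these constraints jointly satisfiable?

Satisfiable

The assignment x1 = 5, x2 = 6, x3 = 7, x4 = 3 works:
  constraint 1 holds since x1 + x4 = 8.
  constraint 2 holds since x2 + x1 = 11.
  constraint 8 holds since x1 + x2 = 11.
The rest check out directly.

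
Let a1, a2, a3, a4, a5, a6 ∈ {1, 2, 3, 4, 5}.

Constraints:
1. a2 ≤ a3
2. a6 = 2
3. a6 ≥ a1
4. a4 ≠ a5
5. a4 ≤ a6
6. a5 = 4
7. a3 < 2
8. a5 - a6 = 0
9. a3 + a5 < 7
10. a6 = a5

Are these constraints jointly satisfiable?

Unsatisfiable

Constraint 2 fixes a6 = 2 and constraint 6 fixes a5 = 4, but constraint 10 requires a6 = a5. Since 2 ≠ 4, contradiction.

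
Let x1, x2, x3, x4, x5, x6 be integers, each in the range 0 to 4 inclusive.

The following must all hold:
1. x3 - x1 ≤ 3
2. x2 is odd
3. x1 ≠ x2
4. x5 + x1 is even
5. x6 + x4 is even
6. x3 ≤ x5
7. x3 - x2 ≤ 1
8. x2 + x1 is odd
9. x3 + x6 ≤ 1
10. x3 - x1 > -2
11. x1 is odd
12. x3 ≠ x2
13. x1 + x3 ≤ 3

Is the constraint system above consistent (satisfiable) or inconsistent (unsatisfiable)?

Unsatisfiable

Constraint 2 makes x2 odd and constraint 11 makes x1 odd, so x2 + x1 must be even. Constraint 8 says x2 + x1 is odd — contradiction.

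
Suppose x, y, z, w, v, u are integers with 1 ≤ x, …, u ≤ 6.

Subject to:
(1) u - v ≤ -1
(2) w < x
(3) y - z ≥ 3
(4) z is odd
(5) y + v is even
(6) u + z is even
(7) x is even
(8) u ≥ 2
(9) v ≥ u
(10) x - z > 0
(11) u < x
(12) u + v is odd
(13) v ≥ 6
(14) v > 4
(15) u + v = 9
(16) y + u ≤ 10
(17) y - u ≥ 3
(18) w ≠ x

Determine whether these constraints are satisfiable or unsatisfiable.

Satisfiable

Take x = 6, y = 6, z = 3, w = 3, v = 6, u = 3. Then constraint 1: u - v = -3; constraint 3: y - z = 3; constraint 10: x - z = 3, and every other listed constraint is also met.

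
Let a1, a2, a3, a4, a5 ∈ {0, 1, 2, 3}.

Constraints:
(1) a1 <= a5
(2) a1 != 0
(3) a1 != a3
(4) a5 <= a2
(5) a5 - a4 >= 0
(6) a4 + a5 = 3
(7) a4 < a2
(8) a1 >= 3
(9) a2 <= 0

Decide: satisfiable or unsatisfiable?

From constraints 1 and 8: a5 ≥ a1 and a1 ≥ 3, so a5 ≥ 3. From constraints 4 and 9: a5 ≤ a2 and a2 ≤ 0, so a5 ≤ 0. But 0 < 3, so no value of a5 works.

Unsatisfiable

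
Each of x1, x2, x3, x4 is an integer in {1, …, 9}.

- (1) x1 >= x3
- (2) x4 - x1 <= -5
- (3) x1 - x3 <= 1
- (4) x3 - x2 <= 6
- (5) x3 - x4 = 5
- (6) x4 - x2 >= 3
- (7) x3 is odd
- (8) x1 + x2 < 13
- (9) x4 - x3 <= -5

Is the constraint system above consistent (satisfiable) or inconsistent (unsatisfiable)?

Unsatisfiable

Constraints 2, 3, 4, and 6 give x2 − x3 ≥ -6, x3 − x1 ≥ -1, x1 − x4 ≥ 5, x4 − x2 ≥ 3.
Adding all 4 inequalities: the left sides telescope to 0, and the right sides sum to (-6) + (-1) + 5 + 3 = 1. So 0 ≥ 1, which is false.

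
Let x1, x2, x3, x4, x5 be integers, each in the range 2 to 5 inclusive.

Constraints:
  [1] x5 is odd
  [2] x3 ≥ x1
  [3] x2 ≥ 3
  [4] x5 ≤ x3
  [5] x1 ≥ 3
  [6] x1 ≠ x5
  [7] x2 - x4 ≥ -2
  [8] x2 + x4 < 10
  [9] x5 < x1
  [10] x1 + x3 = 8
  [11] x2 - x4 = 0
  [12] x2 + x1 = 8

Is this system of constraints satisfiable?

Satisfiable

Setting (x1, x2, x3, x4, x5) = (4, 4, 4, 4, 3) satisfies everything: constraint 7: x2 - x4 = 0; constraint 8: x2 + x4 = 8; constraint 10: x1 + x3 = 8, and the others follow.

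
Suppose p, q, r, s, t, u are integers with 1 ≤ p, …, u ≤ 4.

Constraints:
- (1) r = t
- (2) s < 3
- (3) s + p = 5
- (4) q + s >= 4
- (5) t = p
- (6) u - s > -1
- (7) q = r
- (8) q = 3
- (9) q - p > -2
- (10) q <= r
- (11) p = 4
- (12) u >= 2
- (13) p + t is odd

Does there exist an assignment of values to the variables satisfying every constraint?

Constraint 8 fixes q = 3 and constraint 11 fixes p = 4. Constraints 1, 5, and 7 give q = r = t = p, so q = p. But 3 ≠ 4 — contradiction.

Unsatisfiable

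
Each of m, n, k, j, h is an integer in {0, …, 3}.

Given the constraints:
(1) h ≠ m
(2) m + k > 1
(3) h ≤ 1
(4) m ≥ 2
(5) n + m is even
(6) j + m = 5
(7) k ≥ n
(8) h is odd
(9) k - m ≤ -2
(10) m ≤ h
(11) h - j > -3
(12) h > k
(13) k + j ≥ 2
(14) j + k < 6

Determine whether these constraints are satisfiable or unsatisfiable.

Unsatisfiable

From constraint 4: m ≥ 2. From constraints 3 and 10: m ≤ h and h ≤ 1, so m ≤ 1. But 1 < 2, so no value of m works.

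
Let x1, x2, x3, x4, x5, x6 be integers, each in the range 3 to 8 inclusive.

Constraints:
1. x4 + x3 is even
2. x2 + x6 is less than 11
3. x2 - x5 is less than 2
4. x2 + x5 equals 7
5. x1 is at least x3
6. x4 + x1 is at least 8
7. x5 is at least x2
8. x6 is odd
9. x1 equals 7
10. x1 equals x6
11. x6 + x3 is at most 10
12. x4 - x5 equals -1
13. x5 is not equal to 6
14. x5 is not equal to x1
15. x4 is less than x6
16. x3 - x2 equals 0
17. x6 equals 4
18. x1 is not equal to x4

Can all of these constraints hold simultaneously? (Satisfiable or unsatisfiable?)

Unsatisfiable

Constraint 9 fixes x1 = 7 and constraint 17 fixes x6 = 4, but constraint 10 requires x1 = x6. Since 7 ≠ 4, contradiction.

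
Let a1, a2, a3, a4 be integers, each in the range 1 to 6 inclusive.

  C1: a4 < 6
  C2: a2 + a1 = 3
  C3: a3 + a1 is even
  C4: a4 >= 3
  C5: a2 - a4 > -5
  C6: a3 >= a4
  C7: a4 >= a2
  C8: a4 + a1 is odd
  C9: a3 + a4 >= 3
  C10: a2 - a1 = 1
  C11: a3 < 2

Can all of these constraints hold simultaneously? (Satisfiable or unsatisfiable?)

Unsatisfiable

From constraints 4 and 6: a3 ≥ a4 and a4 ≥ 3, so a3 ≥ 3. From constraint 11: a3 ≤ 1. But 1 < 3, so no value of a3 works.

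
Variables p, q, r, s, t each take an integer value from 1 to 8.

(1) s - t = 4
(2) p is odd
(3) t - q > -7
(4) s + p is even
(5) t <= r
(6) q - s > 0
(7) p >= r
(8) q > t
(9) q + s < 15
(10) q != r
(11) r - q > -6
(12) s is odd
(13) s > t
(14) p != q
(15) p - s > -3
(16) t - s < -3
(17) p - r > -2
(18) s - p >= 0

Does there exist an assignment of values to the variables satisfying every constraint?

Satisfiable

The assignment p = 3, q = 7, r = 3, s = 5, t = 1 works:
  constraint 1 holds since s - t = 4.
  constraint 3 holds since t - q = -6.
The rest check out directly.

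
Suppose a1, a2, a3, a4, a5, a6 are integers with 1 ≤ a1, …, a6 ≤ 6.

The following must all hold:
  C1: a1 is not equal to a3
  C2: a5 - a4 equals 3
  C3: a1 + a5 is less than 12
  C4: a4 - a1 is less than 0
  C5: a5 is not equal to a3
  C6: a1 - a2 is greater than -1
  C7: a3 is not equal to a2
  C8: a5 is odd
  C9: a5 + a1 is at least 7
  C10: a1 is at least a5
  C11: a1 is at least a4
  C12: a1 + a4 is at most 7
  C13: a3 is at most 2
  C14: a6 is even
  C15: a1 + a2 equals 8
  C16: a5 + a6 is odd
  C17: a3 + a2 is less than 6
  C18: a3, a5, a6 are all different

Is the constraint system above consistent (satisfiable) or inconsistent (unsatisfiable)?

Satisfiable

Setting (a1, a2, a3, a4, a5, a6) = (5, 3, 1, 2, 5, 2) satisfies everything: constraint 2: a5 - a4 = 3; constraint 3: a1 + a5 = 10; constraint 4: a4 - a1 = -3, and the others follow.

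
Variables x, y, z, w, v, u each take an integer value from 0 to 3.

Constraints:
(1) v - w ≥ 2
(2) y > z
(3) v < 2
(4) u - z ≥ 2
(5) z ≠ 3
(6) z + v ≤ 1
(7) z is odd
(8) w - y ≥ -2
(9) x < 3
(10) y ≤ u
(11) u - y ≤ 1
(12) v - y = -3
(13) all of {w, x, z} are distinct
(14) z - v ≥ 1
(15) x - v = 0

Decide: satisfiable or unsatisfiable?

Constraints 1, 4, 8, 11, and 14 give w − y ≥ -2, y − u ≥ -1, u − z ≥ 2, z − v ≥ 1, v − w ≥ 2.
Adding all 5 inequalities: the left sides telescope to 0, and the right sides sum to (-2) + (-1) + 2 + 1 + 2 = 2. So 0 ≥ 2, which is false.

Unsatisfiable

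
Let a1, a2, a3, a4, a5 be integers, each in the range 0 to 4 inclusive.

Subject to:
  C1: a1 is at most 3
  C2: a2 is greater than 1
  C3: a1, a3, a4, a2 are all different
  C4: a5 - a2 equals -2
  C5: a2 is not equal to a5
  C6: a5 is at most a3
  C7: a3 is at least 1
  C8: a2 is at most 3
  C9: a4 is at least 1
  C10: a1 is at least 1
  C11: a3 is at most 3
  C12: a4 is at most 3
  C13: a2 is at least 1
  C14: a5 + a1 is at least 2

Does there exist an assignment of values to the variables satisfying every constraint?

Constraints 1, 7, 8, 9, 10, 11, 12, and 13 confine each of a1, a3, a4, a2 to the 3 values {1, …, 3}.
Constraint 3 requires all 4 of them to be distinct, but only 3 values are available — impossible by the pigeonhole principle.

Unsatisfiable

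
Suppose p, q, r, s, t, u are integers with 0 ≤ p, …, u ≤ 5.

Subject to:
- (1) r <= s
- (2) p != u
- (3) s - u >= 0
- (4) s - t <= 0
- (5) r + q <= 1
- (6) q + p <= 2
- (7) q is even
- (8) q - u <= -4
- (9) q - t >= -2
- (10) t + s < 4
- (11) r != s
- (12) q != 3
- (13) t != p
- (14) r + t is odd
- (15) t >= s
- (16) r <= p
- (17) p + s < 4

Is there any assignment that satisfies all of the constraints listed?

Unsatisfiable

Constraints 3, 4, 8, and 9 give s − u ≥ 0, u − q ≥ 4, q − t ≥ -2, t − s ≥ 0.
Adding all 4 inequalities: the left sides telescope to 0, and the right sides sum to 0 + 4 + (-2) + 0 = 2. So 0 ≥ 2, which is false.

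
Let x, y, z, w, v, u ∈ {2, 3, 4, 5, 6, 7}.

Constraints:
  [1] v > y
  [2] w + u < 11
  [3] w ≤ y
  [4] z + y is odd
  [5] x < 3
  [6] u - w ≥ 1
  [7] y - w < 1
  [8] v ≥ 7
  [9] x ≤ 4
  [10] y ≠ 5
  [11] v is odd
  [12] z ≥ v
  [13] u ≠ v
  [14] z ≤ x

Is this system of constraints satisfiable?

From constraints 8 and 12: z ≥ v and v ≥ 7, so z ≥ 7. From constraints 9 and 14: z ≤ x and x ≤ 4, so z ≤ 4. But 4 < 7, so no value of z works.

Unsatisfiable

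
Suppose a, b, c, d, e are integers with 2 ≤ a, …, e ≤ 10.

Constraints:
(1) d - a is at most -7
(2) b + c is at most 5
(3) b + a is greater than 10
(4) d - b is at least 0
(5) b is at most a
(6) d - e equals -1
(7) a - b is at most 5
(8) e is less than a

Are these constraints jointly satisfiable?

Constraints 1, 4, and 7 give a − d ≥ 7, d − b ≥ 0, b − a ≥ -5.
Adding all 3 inequalities: the left sides telescope to 0, and the right sides sum to 7 + 0 + (-5) = 2. So 0 ≥ 2, which is false.

Unsatisfiable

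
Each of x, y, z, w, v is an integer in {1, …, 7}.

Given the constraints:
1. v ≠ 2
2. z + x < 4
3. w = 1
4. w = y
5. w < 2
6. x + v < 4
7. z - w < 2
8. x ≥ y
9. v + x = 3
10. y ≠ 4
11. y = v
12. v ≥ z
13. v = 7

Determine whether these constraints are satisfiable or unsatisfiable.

Constraint 3 fixes w = 1 and constraint 13 fixes v = 7. Constraints 4 and 11 give w = y = v, so w = v. But 1 ≠ 7 — contradiction.

Unsatisfiable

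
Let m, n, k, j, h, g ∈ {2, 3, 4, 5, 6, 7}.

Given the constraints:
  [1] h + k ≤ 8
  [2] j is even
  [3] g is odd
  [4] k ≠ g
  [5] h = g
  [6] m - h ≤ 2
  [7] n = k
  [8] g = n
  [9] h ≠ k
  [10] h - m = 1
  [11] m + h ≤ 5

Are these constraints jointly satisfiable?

Unsatisfiable

From constraints 5, 7, and 8, h = g = n = k, so h = k. But constraint 9 says h ≠ k. Contradiction.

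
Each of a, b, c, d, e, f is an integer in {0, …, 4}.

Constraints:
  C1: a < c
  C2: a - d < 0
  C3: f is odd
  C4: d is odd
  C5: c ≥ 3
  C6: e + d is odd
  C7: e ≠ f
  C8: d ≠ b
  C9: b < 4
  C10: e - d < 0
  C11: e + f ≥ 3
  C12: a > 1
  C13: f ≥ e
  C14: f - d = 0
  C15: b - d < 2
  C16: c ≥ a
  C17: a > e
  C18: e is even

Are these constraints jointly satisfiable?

One satisfying assignment is a = 2, b = 2, c = 4, d = 3, e = 0, f = 3.
For the less obvious constraints — constraint 2: a - d = -1; constraint 10: e - d = -3 — and the others hold by inspection.

Satisfiable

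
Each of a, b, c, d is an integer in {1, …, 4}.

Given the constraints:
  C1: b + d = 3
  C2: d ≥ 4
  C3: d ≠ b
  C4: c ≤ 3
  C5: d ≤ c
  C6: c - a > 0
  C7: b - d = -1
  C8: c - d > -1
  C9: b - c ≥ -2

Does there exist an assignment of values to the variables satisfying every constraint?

Unsatisfiable

From constraint 2: d ≥ 4. From constraints 4 and 5: d ≤ c and c ≤ 3, so d ≤ 3. But 3 < 4, so no value of d works.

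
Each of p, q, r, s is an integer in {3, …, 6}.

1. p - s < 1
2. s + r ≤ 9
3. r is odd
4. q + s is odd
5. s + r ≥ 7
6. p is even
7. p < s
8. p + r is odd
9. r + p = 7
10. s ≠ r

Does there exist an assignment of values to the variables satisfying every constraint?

Setting (p, q, r, s) = (4, 6, 3, 5) satisfies everything: constraint 1: p - s = -1; constraint 2: s + r = 8; constraint 5: s + r = 8, and the others follow.

Satisfiable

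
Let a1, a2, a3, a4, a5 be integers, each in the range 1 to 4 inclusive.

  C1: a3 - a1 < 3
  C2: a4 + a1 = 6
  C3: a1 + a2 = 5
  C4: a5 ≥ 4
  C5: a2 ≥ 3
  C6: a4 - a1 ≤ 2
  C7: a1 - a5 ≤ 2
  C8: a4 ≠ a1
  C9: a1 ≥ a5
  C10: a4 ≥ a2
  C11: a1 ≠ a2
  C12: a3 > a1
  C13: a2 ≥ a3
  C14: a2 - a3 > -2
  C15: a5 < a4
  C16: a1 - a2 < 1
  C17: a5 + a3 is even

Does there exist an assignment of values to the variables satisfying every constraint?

Unsatisfiable

From constraints 5 and 10: a4 ≥ a2 ≥ 3. From constraints 4 and 9: a1 ≥ a5 ≥ 4. Hence a4 + a1 ≥ 7. But constraint 2 requires a4 + a1 = 6, and 6 < 7. Contradiction.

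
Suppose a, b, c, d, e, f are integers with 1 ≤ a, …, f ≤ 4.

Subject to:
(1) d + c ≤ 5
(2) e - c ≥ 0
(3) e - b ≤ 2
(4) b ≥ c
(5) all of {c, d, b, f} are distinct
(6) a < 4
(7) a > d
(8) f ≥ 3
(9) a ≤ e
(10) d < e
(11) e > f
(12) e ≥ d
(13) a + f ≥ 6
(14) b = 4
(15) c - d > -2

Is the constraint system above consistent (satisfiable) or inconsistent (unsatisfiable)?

One satisfying assignment is a = 3, b = 4, c = 2, d = 1, e = 4, f = 3.
For the less obvious constraints — constraint 1: d + c = 3; constraint 2: e - c = 2 — and the others hold by inspection.

Satisfiable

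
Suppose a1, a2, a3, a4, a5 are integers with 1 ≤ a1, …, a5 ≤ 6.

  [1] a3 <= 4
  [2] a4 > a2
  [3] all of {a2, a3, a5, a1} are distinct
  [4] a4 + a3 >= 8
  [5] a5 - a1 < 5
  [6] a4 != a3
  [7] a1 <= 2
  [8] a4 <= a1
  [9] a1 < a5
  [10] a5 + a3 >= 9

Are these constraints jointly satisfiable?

From constraints 7 and 8: a4 ≤ a1 ≤ 2. From constraint 1: a3 ≤ 4. Hence a4 + a3 ≤ 6. But constraint 4 requires a4 + a3 ≥ 8, and 8 > 6. Contradiction.

Unsatisfiable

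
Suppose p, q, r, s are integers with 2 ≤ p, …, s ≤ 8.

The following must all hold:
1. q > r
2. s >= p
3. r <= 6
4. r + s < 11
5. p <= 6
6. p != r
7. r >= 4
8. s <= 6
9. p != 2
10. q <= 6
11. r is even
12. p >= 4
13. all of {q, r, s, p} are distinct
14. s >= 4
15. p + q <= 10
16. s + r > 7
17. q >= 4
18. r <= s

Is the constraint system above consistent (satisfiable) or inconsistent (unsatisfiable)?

Constraints 3, 5, 7, 8, 10, 12, 14, and 17 confine each of q, r, s, p to the 3 values {4, …, 6}.
Constraint 13 requires all 4 of them to be distinct, but only 3 values are available — impossible by the pigeonhole principle.

Unsatisfiable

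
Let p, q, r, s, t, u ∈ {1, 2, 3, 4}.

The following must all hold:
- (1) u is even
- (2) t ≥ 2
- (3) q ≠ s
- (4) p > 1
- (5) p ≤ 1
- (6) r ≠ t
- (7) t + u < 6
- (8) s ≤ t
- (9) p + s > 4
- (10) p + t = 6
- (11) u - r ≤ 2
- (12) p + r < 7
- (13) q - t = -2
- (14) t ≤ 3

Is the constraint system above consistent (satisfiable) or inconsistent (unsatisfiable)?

Unsatisfiable

From constraint 5: p ≤ 1. From constraint 14: t ≤ 3. Hence p + t ≤ 4. But constraint 10 requires p + t = 6, and 6 > 4. Contradiction.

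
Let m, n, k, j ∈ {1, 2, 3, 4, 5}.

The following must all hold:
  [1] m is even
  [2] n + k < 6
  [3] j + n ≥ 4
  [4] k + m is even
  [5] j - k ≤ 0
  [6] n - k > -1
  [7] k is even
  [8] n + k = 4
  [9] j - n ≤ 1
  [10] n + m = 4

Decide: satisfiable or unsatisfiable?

Setting (m, n, k, j) = (2, 2, 2, 2) satisfies everything: constraint 2: n + k = 4; constraint 3: j + n = 4, and the others follow.

Satisfiable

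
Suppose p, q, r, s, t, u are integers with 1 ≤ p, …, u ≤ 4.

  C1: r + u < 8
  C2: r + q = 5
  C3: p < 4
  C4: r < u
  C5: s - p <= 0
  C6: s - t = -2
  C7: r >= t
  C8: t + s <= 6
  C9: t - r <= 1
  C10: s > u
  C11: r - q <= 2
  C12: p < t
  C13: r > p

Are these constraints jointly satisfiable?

Constraints 4, 5, 7, 10, and 12 give r < u, u < s, s ≤ p, p < t, t ≤ r. Chaining: r < u < s ≤ p < t ≤ r, which forces r < r — impossible.

Unsatisfiable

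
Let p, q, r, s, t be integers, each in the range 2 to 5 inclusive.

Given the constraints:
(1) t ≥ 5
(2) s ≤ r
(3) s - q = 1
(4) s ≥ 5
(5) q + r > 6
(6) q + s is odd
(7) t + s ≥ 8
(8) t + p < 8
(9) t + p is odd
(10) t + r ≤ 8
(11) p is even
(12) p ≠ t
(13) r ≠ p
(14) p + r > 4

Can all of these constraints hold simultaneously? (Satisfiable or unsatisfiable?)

Unsatisfiable

From constraint 1: t ≥ 5. From constraints 2 and 4: r ≥ s ≥ 5. Hence t + r ≥ 10. But constraint 10 requires t + r ≤ 8, and 8 < 10. Contradiction.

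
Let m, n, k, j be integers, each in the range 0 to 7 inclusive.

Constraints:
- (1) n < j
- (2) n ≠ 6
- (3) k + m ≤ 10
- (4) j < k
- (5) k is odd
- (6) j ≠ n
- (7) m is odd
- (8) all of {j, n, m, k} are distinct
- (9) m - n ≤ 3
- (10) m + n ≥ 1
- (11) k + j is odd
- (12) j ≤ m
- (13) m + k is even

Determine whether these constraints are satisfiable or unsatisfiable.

Satisfiable

Try m = 3, n = 1, k = 7, j = 2.
Check constraint 3: k + m = 10; constraint 9: m - n = 2. The remaining constraints are straightforward to verify.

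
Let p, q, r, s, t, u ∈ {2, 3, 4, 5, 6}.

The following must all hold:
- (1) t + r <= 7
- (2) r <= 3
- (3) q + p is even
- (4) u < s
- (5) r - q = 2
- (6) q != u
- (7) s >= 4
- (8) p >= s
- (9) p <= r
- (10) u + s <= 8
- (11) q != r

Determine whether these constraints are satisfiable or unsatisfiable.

From constraints 7 and 8: p ≥ s and s ≥ 4, so p ≥ 4. From constraints 2 and 9: p ≤ r and r ≤ 3, so p ≤ 3. But 3 < 4, so no value of p works.

Unsatisfiable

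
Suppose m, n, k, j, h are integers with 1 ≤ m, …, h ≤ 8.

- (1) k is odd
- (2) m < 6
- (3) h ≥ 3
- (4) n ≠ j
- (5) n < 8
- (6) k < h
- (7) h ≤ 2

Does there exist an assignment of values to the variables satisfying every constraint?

Unsatisfiable

From constraint 3: h ≥ 3. From constraint 7: h ≤ 2. But 2 < 3, so no value of h works.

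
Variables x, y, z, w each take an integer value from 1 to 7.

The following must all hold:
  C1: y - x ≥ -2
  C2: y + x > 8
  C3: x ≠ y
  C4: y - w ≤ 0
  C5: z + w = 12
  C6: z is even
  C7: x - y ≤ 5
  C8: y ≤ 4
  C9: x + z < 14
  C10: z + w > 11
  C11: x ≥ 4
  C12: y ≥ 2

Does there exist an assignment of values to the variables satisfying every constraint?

One satisfying assignment is x = 6, y = 4, z = 6, w = 6.
For the less obvious constraints — constraint 1: y - x = -2; constraint 2: y + x = 10; constraint 4: y - w = -2 — and the others hold by inspection.

Satisfiable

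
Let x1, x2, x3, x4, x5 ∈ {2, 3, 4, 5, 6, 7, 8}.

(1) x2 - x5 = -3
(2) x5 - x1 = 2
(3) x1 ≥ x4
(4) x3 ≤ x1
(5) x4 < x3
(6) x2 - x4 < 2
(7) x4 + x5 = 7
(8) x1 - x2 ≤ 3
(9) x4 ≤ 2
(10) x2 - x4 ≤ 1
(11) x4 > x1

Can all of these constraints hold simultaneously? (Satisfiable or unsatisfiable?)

Constraints 4, 5, and 11 give x1 < x4, x4 < x3, x3 ≤ x1. Chaining: x1 < x4 < x3 ≤ x1, which forces x1 < x1 — impossible.

Unsatisfiable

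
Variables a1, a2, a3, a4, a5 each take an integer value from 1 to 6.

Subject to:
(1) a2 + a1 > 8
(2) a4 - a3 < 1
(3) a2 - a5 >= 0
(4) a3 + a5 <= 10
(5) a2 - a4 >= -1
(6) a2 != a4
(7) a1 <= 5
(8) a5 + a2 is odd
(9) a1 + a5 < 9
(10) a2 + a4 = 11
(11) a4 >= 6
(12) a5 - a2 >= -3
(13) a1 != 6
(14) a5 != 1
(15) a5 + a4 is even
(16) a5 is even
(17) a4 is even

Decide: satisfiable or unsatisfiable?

Satisfiable

The assignment a1 = 5, a2 = 5, a3 = 6, a4 = 6, a5 = 2 works:
  constraint 1 holds since a2 + a1 = 10.
  constraint 2 holds since a4 - a3 = 0.
The rest check out directly.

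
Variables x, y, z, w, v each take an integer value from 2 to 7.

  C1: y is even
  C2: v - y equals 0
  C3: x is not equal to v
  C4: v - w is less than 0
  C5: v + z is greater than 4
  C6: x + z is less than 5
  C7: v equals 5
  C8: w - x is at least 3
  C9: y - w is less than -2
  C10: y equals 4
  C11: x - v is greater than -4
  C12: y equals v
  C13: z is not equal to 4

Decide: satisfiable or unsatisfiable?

Constraint 10 fixes y = 4 and constraint 7 fixes v = 5, but constraint 12 requires y = v. Since 4 ≠ 5, contradiction.

Unsatisfiable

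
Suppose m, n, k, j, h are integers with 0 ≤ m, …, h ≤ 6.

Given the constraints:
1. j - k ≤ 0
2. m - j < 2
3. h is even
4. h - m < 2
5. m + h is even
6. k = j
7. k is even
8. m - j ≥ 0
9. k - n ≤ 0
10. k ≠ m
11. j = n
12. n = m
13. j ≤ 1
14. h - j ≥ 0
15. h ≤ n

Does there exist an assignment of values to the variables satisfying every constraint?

From constraints 6, 11, and 12, k = j = n = m, so k = m. But constraint 10 says k ≠ m. Contradiction.

Unsatisfiable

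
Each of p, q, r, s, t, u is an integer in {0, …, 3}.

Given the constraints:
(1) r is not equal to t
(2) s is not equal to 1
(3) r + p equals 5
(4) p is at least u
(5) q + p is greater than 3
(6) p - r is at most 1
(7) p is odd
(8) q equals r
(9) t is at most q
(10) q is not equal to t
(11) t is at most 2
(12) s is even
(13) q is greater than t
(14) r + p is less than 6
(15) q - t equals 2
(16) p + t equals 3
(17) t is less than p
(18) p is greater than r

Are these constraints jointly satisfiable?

Take p = 3, q = 2, r = 2, s = 0, t = 0, u = 0. Then constraint 3: r + p = 5; constraint 5: q + p = 5, and every other listed constraint is also met.

Satisfiable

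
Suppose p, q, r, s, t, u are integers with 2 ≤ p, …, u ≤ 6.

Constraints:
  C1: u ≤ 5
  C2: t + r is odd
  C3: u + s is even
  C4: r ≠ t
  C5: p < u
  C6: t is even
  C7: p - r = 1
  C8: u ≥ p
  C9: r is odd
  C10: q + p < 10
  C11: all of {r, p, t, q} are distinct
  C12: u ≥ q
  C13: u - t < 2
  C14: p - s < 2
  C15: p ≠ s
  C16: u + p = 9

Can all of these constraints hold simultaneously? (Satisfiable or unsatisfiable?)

Satisfiable

The assignment p = 4, q = 5, r = 3, s = 3, t = 6, u = 5 works:
  constraint 7 holds since p - r = 1.
  constraint 10 holds since q + p = 9.
  constraint 13 holds since u - t = -1.
The rest check out directly.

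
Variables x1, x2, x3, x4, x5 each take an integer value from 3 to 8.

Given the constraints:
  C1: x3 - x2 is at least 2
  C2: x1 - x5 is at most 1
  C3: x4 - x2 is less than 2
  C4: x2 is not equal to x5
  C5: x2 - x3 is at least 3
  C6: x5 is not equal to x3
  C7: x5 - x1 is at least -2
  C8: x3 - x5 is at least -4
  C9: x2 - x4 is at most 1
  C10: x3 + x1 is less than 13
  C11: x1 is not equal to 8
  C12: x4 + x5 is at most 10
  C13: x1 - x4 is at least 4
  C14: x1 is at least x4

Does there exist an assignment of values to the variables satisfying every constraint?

Unsatisfiable

Constraints 2, 5, 8, 9, and 13 give x3 − x5 ≥ -4, x5 − x1 ≥ -1, x1 − x4 ≥ 4, x4 − x2 ≥ -1, x2 − x3 ≥ 3.
Adding all 5 inequalities: the left sides telescope to 0, and the right sides sum to (-4) + (-1) + 4 + (-1) + 3 = 1. So 0 ≥ 1, which is false.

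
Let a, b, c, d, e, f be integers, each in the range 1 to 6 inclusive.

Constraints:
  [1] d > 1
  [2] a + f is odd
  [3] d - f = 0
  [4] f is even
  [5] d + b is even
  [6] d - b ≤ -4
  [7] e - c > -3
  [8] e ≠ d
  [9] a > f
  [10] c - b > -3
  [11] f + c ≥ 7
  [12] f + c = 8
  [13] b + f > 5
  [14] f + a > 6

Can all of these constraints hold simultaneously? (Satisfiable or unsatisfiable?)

The assignment a = 5, b = 6, c = 6, d = 2, e = 4, f = 2 works:
  constraint 3 holds since d - f = 0.
  constraint 6 holds since d - b = -4.
The rest check out directly.

Satisfiable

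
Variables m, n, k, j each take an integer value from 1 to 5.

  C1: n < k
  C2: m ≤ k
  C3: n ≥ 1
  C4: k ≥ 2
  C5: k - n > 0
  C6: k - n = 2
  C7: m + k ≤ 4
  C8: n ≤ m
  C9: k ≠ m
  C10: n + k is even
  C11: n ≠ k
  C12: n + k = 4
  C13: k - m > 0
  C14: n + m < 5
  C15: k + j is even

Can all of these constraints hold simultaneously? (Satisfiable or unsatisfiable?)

One satisfying assignment is m = 1, n = 1, k = 3, j = 1.
For the less obvious constraints — constraint 5: k - n = 2; constraint 6: k - n = 2; constraint 7: m + k = 4 — and the others hold by inspection.

Satisfiable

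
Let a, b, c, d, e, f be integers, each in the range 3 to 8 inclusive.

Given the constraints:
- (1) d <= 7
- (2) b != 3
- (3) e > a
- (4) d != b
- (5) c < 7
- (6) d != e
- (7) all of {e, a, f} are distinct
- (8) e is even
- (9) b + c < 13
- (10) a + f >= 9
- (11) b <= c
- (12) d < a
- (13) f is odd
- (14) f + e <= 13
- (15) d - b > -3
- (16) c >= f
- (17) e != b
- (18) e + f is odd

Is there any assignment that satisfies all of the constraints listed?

Satisfiable

Try a = 6, b = 6, c = 6, d = 5, e = 8, f = 3.
Check constraint 9: b + c = 12; constraint 10: a + f = 9; constraint 14: f + e = 11. The remaining constraints are straightforward to verify.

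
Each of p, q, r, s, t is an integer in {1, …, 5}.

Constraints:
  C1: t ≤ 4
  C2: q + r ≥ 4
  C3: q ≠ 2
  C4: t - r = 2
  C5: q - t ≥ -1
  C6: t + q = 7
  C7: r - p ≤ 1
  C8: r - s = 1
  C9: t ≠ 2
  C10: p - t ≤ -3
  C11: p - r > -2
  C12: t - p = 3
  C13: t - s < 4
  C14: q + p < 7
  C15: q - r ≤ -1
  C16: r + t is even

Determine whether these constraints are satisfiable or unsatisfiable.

Constraints 5, 7, 10, and 15 give q − t ≥ -1, t − p ≥ 3, p − r ≥ -1, r − q ≥ 1.
Adding all 4 inequalities: the left sides telescope to 0, and the right sides sum to (-1) + 3 + (-1) + 1 = 2. So 0 ≥ 2, which is false.

Unsatisfiable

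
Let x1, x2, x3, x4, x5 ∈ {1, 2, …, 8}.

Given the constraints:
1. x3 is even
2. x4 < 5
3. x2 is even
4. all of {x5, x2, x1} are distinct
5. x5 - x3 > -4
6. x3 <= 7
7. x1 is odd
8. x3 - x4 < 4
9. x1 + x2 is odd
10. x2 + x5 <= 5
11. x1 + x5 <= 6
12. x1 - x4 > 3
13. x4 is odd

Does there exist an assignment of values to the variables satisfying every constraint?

Try x1 = 5, x2 = 4, x3 = 4, x4 = 1, x5 = 1.
Check constraint 5: x5 - x3 = -3; constraint 8: x3 - x4 = 3; constraint 10: x2 + x5 = 5. The remaining constraints are straightforward to verify.

Satisfiable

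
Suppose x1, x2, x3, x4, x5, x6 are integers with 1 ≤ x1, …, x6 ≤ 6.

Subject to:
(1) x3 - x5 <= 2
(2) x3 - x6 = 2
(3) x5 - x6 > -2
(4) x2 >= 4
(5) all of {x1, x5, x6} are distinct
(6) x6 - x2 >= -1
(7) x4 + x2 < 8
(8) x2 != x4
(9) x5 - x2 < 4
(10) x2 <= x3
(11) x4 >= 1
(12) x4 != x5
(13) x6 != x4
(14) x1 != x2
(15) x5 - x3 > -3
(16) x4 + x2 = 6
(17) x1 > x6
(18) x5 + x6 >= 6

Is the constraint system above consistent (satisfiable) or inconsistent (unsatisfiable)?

Take x1 = 6, x2 = 4, x3 = 6, x4 = 2, x5 = 5, x6 = 4. Then constraint 1: x3 - x5 = 1; constraint 2: x3 - x6 = 2, and every other listed constraint is also met.

Satisfiable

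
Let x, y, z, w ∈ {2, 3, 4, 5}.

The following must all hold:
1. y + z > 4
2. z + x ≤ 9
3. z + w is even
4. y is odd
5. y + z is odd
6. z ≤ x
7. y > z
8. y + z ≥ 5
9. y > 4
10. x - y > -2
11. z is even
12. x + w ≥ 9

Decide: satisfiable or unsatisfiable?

Satisfiable

Setting (x, y, z, w) = (5, 5, 2, 4) satisfies everything: constraint 1: y + z = 7; constraint 2: z + x = 7; constraint 8: y + z = 7, and the others follow.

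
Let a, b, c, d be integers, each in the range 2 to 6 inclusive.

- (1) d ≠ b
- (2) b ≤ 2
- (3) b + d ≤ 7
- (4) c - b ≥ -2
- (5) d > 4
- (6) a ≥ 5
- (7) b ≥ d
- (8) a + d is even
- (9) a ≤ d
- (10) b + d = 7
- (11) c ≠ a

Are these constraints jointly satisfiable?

Unsatisfiable

From constraints 6 and 9: d ≥ a and a ≥ 5, so d ≥ 5. From constraints 2 and 7: d ≤ b and b ≤ 2, so d ≤ 2. But 2 < 5, so no value of d works.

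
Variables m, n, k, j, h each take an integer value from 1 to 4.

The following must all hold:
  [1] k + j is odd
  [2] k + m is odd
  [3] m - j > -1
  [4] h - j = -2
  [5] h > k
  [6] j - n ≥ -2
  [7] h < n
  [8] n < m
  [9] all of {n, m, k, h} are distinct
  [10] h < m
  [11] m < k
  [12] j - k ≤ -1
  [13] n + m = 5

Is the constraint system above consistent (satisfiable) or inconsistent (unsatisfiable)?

Constraints 5, 7, 8, and 11 give k < h, h < n, n < m, m < k. Chaining: k < h < n < m < k, which forces k < k — impossible.

Unsatisfiable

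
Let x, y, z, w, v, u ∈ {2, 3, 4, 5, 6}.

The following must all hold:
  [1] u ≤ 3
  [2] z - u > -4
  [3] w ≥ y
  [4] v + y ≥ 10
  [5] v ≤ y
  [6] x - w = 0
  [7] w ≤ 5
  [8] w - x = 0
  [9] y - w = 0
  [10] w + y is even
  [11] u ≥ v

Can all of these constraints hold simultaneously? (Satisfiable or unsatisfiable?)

From constraints 1 and 11: v ≤ u ≤ 3. From constraints 3 and 7: y ≤ w ≤ 5. Hence v + y ≤ 8. But constraint 4 requires v + y ≥ 10, and 10 > 8. Contradiction.

Unsatisfiable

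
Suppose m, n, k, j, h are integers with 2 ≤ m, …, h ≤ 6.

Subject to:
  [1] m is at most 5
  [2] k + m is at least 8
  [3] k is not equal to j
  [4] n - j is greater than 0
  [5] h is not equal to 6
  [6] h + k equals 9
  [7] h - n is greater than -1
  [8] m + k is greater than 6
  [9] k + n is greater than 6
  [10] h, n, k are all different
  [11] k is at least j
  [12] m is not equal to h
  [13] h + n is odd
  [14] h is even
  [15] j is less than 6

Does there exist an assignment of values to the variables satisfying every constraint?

Satisfiable

Setting (m, n, k, j, h) = (3, 3, 5, 2, 4) satisfies everything: constraint 2: k + m = 8; constraint 4: n - j = 1, and the others follow.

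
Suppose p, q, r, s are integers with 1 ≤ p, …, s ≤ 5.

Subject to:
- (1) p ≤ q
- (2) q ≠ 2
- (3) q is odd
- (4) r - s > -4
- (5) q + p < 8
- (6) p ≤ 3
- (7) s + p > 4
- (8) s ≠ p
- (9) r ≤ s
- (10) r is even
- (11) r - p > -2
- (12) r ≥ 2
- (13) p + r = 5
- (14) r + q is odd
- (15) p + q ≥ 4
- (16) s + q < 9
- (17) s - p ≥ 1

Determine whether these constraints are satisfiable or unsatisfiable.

Satisfiable

Try p = 3, q = 3, r = 2, s = 4.
Check constraint 4: r - s = -2; constraint 5: q + p = 6. The remaining constraints are straightforward to verify.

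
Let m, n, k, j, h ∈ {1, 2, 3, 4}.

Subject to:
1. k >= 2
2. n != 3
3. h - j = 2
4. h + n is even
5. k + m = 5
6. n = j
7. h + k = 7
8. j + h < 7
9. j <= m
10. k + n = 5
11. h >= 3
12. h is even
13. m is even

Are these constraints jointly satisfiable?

One satisfying assignment is m = 2, n = 2, k = 3, j = 2, h = 4.
For the less obvious constraints — constraint 3: h - j = 2; constraint 5: k + m = 5; constraint 7: h + k = 7 — and the others hold by inspection.

Satisfiable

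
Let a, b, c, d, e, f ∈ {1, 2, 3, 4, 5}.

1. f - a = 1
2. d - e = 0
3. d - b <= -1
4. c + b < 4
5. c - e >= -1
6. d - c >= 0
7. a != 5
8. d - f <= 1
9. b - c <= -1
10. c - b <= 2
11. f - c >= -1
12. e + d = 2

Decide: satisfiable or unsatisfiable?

Constraints 3, 6, and 9 give c − b ≥ 1, b − d ≥ 1, d − c ≥ 0.
Adding all 3 inequalities: the left sides telescope to 0, and the right sides sum to 1 + 1 + 0 = 2. So 0 ≥ 2, which is false.

Unsatisfiable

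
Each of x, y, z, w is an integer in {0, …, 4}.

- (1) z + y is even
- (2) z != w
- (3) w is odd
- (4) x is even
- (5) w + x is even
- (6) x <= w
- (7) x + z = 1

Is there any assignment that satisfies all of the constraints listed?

Constraint 3 makes w odd and constraint 4 makes x even, so w + x must be odd. Constraint 5 says w + x is even — contradiction.

Unsatisfiable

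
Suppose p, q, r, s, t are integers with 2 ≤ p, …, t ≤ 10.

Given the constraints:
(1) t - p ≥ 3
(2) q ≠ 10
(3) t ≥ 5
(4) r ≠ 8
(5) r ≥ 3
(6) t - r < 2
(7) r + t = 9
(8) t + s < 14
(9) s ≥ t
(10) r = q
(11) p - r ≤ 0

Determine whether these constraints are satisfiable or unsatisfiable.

Satisfiable

Try p = 2, q = 4, r = 4, s = 7, t = 5.
Check constraint 1: t - p = 3; constraint 6: t - r = 1; constraint 7: r + t = 9. The remaining constraints are straightforward to verify.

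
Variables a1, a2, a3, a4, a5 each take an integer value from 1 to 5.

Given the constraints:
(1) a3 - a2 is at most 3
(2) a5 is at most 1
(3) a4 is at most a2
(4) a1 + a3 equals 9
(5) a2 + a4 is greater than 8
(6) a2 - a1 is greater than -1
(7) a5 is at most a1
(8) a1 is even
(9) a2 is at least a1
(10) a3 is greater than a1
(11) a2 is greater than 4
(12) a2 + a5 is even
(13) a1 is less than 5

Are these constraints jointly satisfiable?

Setting (a1, a2, a3, a4, a5) = (4, 5, 5, 4, 1) satisfies everything: constraint 1: a3 - a2 = 0; constraint 4: a1 + a3 = 9; constraint 5: a2 + a4 = 9, and the others follow.

Satisfiable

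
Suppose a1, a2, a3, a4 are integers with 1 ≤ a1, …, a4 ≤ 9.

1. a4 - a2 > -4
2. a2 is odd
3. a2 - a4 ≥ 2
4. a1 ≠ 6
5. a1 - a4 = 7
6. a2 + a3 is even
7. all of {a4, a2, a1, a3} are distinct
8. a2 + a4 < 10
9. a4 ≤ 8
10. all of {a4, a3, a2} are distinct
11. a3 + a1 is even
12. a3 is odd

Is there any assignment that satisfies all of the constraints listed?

Setting (a1, a2, a3, a4) = (9, 5, 3, 2) satisfies everything: constraint 1: a4 - a2 = -3; constraint 3: a2 - a4 = 3, and the others follow.

Satisfiable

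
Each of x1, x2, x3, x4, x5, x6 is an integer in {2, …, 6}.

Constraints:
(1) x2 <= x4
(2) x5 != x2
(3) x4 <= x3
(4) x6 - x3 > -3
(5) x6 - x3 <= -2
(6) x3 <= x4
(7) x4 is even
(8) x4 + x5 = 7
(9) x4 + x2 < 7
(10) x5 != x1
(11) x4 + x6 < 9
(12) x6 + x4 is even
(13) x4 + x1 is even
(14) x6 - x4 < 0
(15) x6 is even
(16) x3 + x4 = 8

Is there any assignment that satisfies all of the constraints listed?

Satisfiable

Try x1 = 6, x2 = 2, x3 = 4, x4 = 4, x5 = 3, x6 = 2.
Check constraint 4: x6 - x3 = -2; constraint 5: x6 - x3 = -2. The remaining constraints are straightforward to verify.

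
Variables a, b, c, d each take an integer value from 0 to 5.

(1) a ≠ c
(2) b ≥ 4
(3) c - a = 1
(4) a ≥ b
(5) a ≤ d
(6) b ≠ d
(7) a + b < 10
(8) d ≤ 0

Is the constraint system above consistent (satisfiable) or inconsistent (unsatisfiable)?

From constraints 2 and 4: a ≥ b and b ≥ 4, so a ≥ 4. From constraints 5 and 8: a ≤ d and d ≤ 0, so a ≤ 0. But 0 < 4, so no value of a works.

Unsatisfiable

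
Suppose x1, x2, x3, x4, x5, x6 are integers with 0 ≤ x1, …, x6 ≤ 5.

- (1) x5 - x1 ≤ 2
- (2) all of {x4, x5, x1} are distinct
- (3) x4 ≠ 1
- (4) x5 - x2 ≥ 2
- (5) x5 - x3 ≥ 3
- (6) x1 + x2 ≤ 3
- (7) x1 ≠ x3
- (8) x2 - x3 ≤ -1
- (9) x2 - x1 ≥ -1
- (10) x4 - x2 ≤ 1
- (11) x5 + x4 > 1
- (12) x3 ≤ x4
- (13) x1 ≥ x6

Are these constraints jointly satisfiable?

Constraints 1, 5, 8, and 9 give x3 − x2 ≥ 1, x2 − x1 ≥ -1, x1 − x5 ≥ -2, x5 − x3 ≥ 3.
Adding all 4 inequalities: the left sides telescope to 0, and the right sides sum to 1 + (-1) + (-2) + 3 = 1. So 0 ≥ 1, which is false.

Unsatisfiable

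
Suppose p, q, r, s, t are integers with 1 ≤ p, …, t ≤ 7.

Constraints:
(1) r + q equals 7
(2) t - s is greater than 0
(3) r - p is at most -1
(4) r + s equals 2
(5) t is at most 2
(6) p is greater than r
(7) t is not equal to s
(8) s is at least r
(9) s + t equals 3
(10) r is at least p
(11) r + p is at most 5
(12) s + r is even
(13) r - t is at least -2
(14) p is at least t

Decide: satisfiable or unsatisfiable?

Constraints 2, 8, 10, and 14 give t ≤ p, p ≤ r, r ≤ s, s < t. Chaining: t ≤ p ≤ r ≤ s < t, which forces t < t — impossible.

Unsatisfiable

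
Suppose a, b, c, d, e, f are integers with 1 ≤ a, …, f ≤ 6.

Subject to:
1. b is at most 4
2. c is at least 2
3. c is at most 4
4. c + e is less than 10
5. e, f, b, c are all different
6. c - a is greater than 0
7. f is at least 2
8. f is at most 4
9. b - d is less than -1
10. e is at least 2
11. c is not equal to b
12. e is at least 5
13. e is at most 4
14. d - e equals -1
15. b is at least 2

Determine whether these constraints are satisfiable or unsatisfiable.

Constraints 1, 2, 3, 7, 8, 10, 13, and 15 confine each of e, f, b, c to the 3 values {2, …, 4}.
Constraint 5 requires all 4 of them to be distinct, but only 3 values are available — impossible by the pigeonhole principle.

Unsatisfiable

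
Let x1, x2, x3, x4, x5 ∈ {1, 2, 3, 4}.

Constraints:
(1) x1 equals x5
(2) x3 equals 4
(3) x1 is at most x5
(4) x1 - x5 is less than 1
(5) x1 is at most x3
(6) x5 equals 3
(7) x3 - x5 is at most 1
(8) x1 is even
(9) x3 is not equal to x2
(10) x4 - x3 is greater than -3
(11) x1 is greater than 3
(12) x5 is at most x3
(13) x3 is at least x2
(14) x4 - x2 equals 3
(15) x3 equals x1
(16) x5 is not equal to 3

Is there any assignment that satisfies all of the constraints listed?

Unsatisfiable

Constraint 2 fixes x3 = 4 and constraint 6 fixes x5 = 3. Constraints 1 and 15 give x3 = x1 = x5, so x3 = x5. But 4 ≠ 3 — contradiction.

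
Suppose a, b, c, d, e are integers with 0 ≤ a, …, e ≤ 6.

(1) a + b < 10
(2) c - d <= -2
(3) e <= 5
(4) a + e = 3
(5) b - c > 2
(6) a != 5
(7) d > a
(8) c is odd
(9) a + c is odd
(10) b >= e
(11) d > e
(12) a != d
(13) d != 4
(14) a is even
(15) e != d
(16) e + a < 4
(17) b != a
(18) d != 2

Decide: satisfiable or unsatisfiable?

Take a = 2, b = 6, c = 1, d = 6, e = 1. Then constraint 1: a + b = 8; constraint 2: c - d = -5, and every other listed constraint is also met.

Satisfiable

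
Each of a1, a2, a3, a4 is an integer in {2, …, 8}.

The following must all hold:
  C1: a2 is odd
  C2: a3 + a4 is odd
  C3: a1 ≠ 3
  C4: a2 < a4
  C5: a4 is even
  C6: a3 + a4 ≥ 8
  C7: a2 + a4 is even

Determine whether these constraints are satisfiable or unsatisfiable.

Unsatisfiable

Constraint 1 makes a2 odd and constraint 5 makes a4 even, so a2 + a4 must be odd. Constraint 7 says a2 + a4 is even — contradiction.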